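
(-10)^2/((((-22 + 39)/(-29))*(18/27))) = -4350/17 = -255.88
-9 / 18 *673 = -673/2 = -336.50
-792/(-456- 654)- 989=-182833/185 = -988.29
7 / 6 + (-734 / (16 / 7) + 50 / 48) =-3827/12 = -318.92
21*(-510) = -10710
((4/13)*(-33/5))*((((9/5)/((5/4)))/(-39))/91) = 1584/1922375 = 0.00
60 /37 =1.62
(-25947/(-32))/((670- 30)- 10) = 2883/2240 = 1.29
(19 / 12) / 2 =0.79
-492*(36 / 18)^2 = -1968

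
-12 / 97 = -0.12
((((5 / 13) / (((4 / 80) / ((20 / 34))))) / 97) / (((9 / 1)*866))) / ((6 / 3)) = 250/83539989 = 0.00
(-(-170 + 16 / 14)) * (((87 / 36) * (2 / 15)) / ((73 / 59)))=337067/7665 = 43.97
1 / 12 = 0.08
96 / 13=7.38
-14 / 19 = -0.74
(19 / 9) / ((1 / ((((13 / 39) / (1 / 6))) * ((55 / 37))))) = 6.28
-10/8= -5/4 = -1.25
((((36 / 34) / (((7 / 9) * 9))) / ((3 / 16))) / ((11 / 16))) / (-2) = -0.59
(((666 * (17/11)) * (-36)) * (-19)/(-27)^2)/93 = 95608/9207 = 10.38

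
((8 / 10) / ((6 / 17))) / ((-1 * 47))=-34/705 = -0.05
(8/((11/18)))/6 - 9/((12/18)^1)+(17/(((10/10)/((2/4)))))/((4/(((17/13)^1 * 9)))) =15663/1144 = 13.69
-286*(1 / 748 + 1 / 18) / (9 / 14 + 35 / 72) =-139412/9673 = -14.41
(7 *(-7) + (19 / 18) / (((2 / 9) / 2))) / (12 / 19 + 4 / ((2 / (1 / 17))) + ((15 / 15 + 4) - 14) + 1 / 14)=178619/36987 = 4.83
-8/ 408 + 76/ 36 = 320/153 = 2.09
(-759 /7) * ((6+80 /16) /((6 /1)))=-2783/14 = -198.79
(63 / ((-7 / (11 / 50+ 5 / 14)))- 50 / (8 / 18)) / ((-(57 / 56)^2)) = 1025248/9025 = 113.60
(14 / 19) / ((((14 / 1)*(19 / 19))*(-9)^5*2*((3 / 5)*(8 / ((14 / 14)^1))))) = -5/53852688 = 0.00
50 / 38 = 25/19 = 1.32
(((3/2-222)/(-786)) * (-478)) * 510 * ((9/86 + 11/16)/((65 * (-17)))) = 49.03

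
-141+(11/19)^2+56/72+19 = -392762/3249 = -120.89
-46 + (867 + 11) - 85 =747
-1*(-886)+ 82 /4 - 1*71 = 1671/2 = 835.50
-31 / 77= -0.40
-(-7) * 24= 168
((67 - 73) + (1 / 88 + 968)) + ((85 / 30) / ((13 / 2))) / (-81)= 267429967/277992 = 962.01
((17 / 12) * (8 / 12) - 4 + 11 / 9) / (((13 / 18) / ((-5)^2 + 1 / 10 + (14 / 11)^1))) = -8703/130 = -66.95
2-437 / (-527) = 1491/527 = 2.83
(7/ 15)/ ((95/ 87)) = 203/475 = 0.43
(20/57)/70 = 0.01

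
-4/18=-2/9 = -0.22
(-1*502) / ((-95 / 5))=502/19 = 26.42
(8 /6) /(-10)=-2/15 = -0.13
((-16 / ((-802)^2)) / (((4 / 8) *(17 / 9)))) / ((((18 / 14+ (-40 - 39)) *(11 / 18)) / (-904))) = -256284/511186379 = 0.00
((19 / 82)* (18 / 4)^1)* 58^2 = 143811/41 = 3507.59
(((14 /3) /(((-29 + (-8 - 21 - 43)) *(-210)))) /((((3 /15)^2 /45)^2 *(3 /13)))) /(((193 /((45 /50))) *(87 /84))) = 3071250/565297 = 5.43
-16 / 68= -4/17 = -0.24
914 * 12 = 10968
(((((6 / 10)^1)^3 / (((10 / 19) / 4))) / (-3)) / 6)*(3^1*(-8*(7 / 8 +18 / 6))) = 8.48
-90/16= -45/8 = -5.62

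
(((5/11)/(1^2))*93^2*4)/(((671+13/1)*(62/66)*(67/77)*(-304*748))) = -3255/26315456 = 0.00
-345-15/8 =-346.88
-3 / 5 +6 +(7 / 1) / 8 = 251/40 = 6.28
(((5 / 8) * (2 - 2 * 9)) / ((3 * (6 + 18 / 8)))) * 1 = -40/99 = -0.40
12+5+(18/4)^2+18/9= 157/4 = 39.25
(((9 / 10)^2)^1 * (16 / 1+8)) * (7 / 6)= 567/25 = 22.68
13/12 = 1.08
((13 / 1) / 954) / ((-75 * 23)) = -13/1645650 = 0.00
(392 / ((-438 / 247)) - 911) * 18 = -1487526/73 = -20377.07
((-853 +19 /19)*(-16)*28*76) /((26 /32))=464142336/13 = 35703256.62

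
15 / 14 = 1.07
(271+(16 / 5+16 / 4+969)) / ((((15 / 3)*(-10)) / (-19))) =59242/125 = 473.94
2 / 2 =1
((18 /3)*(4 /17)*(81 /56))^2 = 59049/14161 = 4.17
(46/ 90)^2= 529/2025 = 0.26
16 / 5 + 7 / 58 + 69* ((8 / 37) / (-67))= 2227197/718910 = 3.10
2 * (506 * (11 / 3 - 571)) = -1722424/3 = -574141.33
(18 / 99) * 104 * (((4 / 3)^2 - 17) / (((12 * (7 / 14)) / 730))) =-10401040/297 = -35020.34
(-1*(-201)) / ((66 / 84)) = 2814/11 = 255.82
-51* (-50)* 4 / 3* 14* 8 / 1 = 380800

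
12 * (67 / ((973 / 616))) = 70752/139 = 509.01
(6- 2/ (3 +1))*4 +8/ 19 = 426/19 = 22.42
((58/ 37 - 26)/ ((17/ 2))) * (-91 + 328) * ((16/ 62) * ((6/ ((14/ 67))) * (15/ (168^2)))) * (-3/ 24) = 8971635/26752628 = 0.34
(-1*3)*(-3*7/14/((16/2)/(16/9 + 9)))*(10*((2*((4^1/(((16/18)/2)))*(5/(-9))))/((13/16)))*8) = -77600/13 = -5969.23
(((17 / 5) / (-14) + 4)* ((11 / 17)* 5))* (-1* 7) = -2893/34 = -85.09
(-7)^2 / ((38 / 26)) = 637/19 = 33.53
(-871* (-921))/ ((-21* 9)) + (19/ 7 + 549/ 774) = -22977593/5418 = -4240.97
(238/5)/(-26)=-1.83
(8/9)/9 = 8/81 = 0.10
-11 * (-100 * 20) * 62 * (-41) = -55924000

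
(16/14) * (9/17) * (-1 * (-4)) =288/119 = 2.42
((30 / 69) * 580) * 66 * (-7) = -2679600/23 = -116504.35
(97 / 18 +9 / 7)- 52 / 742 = 44105/6678 = 6.60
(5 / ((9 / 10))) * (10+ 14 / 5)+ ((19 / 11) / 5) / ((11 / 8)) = 388568/5445 = 71.36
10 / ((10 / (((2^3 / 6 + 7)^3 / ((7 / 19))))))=296875/189 = 1570.77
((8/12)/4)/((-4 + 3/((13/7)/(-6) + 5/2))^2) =1058/43923 = 0.02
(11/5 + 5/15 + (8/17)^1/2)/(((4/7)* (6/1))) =2471/3060 = 0.81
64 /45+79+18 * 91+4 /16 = 309361/180 = 1718.67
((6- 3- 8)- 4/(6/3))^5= -16807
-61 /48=-1.27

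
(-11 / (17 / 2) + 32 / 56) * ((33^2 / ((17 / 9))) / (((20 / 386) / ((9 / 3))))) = -244015497/10115 = -24124.12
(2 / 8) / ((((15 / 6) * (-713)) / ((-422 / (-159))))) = -211/566835 = 0.00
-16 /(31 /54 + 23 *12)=-864/14935 = -0.06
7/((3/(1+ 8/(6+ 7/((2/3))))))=343/99 = 3.46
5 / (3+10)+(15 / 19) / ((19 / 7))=3170/4693 = 0.68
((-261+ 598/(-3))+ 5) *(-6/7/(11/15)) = 40980/77 = 532.21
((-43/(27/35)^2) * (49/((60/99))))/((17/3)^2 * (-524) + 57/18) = 1135673/3270402 = 0.35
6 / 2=3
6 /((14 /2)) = 6/7 = 0.86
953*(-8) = -7624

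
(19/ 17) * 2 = 38/17 = 2.24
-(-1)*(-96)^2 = 9216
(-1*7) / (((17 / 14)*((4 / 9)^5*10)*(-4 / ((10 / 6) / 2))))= 964467/139264 = 6.93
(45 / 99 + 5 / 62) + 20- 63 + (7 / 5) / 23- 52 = -7404101/78430 = -94.40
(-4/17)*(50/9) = -200/153 = -1.31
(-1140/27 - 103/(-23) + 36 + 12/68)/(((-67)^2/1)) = -5516/15796791 = 0.00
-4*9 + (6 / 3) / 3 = -106/3 = -35.33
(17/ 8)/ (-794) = -17/6352 = 0.00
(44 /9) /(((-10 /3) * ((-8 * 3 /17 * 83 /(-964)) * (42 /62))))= -1397077/78435 = -17.81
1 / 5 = 0.20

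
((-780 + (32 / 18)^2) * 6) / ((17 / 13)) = -1636024/459 = -3564.32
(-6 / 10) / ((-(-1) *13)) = -3/65 = -0.05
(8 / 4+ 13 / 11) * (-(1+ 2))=-105/11 = -9.55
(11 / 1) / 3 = 11/3 = 3.67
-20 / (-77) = 20/77 = 0.26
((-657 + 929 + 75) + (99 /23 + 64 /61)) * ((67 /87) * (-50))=-552026400/40687 = -13567.64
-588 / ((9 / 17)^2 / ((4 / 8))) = -28322/27 = -1048.96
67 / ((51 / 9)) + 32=745/17 = 43.82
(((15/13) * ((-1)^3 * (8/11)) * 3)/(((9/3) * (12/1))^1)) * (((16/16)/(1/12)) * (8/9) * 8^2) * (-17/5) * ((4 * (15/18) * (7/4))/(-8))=-152320/1287 = -118.35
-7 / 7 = -1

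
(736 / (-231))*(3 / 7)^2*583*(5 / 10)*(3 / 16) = -10971/343 = -31.99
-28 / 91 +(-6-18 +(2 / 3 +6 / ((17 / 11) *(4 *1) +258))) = -1338379/56667 = -23.62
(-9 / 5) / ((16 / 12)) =-27/20 = -1.35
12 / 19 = 0.63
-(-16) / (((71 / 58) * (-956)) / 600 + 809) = 139200/7021331 = 0.02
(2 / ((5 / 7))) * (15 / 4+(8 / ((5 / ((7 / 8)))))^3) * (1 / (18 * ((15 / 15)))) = 22729/22500 = 1.01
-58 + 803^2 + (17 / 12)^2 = 92844433/144 = 644753.01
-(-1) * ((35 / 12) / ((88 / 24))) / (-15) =-7/132 = -0.05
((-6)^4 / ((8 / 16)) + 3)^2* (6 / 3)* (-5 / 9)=-7482250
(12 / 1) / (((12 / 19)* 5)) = 19/5 = 3.80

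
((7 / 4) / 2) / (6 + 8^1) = 1/16 = 0.06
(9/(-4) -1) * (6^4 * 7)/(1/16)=-471744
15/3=5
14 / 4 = 7/2 = 3.50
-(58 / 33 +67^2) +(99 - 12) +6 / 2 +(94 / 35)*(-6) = -5101487/1155 = -4416.87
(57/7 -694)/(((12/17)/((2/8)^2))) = -81617/1344 = -60.73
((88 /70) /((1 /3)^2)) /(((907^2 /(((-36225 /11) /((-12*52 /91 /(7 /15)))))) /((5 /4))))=50715/13162384 = 0.00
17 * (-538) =-9146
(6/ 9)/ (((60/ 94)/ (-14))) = -658/45 = -14.62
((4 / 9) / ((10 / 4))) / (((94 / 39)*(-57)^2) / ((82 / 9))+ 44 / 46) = 98072/474670485 = 0.00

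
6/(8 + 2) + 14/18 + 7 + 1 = 422/45 = 9.38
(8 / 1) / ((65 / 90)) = 144/13 = 11.08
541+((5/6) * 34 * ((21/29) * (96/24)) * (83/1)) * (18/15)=252737/29 = 8715.07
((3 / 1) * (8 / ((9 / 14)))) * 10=1120/3 = 373.33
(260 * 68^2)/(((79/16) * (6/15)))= 608729.11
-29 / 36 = -0.81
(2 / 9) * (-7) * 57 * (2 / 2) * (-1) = 88.67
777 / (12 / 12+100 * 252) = 777/25201 = 0.03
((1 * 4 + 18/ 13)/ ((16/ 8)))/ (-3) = -35/39 = -0.90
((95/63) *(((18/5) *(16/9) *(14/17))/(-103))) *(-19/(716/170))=57760/165933 = 0.35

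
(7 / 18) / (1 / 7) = 49/18 = 2.72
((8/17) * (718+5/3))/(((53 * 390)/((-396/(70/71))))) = -6.58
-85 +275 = 190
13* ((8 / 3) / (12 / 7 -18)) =-2.13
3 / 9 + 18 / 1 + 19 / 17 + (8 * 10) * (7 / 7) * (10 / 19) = 59648/969 = 61.56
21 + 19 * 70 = 1351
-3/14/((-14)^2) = -3/2744 = 0.00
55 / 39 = 1.41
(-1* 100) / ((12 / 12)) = -100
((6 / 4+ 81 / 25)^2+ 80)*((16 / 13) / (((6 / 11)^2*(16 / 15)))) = 397.39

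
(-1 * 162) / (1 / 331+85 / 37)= -992007/14086 = -70.43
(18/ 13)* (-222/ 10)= -1998/65 = -30.74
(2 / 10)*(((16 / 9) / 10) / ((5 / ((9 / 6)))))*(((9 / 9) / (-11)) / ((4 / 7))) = -7/4125 = 0.00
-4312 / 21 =-616/3 = -205.33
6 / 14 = 3/7 = 0.43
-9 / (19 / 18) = -162/19 = -8.53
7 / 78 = 0.09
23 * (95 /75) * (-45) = -1311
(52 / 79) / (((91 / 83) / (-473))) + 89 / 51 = -7959619/28203 = -282.23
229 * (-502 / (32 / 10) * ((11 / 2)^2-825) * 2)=913628705/16 = 57101794.06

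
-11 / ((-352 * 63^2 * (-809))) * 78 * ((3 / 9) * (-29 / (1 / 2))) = 377/25687368 = 0.00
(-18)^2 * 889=288036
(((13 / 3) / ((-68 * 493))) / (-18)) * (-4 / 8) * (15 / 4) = -65/4827456 = 0.00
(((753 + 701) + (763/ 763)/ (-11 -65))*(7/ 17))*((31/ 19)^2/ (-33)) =-743353681/15391596 = -48.30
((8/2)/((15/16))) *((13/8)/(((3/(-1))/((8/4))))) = -208/45 = -4.62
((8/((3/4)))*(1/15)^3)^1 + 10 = 101282/10125 = 10.00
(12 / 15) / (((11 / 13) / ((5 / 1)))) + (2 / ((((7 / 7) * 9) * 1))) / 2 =479/99 = 4.84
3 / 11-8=-85/11 = -7.73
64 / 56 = 8/7 = 1.14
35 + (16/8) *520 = 1075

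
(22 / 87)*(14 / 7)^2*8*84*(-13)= -256256/29 = -8836.41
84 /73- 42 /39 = 0.07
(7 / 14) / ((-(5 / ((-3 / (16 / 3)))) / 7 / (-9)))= -567/160 = -3.54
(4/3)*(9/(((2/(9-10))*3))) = -2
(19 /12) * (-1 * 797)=-15143/12 = -1261.92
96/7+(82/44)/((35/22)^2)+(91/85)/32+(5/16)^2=77738089/5331200 = 14.58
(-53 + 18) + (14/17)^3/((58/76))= -4882423/142477 = -34.27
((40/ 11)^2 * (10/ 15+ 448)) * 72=51686400/121 = 427160.33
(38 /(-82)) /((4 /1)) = -19/164 = -0.12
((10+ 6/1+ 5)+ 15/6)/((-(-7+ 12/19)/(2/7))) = 893/847 = 1.05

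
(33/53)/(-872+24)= -33/44944 = 0.00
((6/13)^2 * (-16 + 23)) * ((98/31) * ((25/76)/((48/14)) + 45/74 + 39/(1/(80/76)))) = 17158575/87172 = 196.84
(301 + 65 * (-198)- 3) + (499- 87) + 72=-12088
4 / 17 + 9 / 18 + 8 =297/34 = 8.74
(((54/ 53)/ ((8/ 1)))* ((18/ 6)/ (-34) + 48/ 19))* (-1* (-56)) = 297675/17119 = 17.39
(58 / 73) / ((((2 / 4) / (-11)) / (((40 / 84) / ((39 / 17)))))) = -216920/59787 = -3.63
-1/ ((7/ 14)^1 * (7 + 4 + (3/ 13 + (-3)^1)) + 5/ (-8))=-104/363 = -0.29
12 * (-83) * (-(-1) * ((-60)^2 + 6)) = -3591576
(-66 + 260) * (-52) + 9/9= -10087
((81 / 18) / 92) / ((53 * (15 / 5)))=3/9752 = 0.00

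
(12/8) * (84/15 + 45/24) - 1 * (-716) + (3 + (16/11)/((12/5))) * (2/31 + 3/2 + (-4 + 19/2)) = 20533317/27280 = 752.69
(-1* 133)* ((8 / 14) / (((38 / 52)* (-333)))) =104/333 = 0.31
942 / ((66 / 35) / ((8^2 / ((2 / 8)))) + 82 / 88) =46421760/46283 = 1003.00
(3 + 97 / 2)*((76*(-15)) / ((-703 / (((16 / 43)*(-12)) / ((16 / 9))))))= -333720/1591 = -209.75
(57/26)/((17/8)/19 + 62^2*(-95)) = -4332/721595459 = 0.00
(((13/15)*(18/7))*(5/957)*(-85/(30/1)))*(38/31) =-8398/207669 = -0.04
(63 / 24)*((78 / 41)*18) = 7371/82 = 89.89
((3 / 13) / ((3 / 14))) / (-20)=-0.05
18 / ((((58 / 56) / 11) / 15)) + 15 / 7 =582555/203 = 2869.73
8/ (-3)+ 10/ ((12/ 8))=4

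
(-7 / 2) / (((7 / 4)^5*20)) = -128/12005 = -0.01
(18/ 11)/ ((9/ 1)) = 2/11 = 0.18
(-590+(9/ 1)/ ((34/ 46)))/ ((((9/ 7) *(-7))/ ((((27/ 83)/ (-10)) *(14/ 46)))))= -0.64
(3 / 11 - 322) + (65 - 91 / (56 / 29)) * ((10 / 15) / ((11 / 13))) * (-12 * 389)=-726690/11 = -66062.73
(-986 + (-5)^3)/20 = -55.55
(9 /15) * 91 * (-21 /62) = -18.49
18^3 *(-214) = -1248048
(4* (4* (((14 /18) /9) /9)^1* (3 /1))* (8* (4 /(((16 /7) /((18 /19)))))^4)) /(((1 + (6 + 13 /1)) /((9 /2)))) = 4084101/651605 = 6.27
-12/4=-3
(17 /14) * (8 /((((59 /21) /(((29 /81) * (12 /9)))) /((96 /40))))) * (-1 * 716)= -22591232/7965 = -2836.31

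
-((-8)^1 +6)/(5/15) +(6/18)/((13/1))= 235/39 = 6.03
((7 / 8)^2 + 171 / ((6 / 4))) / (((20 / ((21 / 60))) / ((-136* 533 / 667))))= -93174263/426880 = -218.27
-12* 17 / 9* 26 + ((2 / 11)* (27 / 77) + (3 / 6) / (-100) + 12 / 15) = -299062781/508200 = -588.47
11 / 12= 0.92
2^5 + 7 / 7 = 33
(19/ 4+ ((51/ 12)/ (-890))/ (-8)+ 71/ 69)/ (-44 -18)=-11357573/121837440 = -0.09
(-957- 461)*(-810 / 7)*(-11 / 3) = -4211460/7 = -601637.14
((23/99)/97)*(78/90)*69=6877/48015 = 0.14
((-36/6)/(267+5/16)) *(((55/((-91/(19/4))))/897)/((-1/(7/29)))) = -8360/482116271 = 0.00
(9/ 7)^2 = 81/49 = 1.65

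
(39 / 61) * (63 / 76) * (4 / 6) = 819/2318 = 0.35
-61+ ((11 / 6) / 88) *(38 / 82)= -120029/1968 = -60.99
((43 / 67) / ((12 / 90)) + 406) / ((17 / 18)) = 495441/1139 = 434.98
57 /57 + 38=39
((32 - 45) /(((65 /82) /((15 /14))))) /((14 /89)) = -10947/98 = -111.70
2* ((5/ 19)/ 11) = 10/209 = 0.05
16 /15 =1.07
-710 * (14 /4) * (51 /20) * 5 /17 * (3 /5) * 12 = -13419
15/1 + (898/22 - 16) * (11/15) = 166/5 = 33.20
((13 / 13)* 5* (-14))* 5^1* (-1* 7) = 2450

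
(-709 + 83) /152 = -313/76 = -4.12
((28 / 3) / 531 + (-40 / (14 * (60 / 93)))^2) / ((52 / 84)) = 31.71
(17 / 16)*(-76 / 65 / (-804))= 323/209040 = 0.00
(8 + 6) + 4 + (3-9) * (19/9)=16/3 = 5.33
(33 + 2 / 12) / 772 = 199/4632 = 0.04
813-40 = 773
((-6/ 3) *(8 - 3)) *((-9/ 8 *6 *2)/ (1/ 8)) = 1080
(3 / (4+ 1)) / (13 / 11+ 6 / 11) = 33/95 = 0.35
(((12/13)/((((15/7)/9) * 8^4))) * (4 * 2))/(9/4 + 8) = 63/85280 = 0.00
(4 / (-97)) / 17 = -4/1649 = 0.00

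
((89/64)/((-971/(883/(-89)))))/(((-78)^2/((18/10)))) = 883/210046720 = 0.00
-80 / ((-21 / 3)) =80/7 = 11.43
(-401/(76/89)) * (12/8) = -107067/152 = -704.39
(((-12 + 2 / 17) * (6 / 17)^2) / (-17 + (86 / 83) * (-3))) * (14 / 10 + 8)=28368072/40998985 = 0.69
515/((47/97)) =49955/47 = 1062.87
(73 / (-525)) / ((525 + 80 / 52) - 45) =-949/3286500 = 0.00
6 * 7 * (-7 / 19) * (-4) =1176/19 = 61.89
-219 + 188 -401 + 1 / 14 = -6047/14 = -431.93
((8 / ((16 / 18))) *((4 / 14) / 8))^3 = 729/21952 = 0.03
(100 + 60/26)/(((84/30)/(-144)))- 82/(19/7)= -1307062/247 = -5291.75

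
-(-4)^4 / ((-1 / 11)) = 2816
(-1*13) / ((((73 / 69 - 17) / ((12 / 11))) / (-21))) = -56511/3025 = -18.68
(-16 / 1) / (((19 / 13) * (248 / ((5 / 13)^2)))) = -50/7657 = -0.01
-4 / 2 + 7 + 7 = 12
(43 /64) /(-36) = -43/2304 = -0.02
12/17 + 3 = 63/17 = 3.71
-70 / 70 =-1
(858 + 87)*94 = 88830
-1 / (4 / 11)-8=-43/4 = -10.75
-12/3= -4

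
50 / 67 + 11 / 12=1337/804 = 1.66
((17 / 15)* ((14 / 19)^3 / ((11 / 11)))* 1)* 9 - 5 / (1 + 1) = 108413/68590 = 1.58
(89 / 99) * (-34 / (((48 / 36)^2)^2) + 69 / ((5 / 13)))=3201953/21120 = 151.61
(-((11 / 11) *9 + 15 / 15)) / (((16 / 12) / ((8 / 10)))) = -6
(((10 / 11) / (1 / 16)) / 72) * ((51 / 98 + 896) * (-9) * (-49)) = 878590/11 = 79871.82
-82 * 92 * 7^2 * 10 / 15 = -739312/3 = -246437.33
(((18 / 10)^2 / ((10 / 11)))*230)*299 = 6127407/25 = 245096.28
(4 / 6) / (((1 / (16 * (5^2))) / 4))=3200/3 = 1066.67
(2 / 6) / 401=1/1203 = 0.00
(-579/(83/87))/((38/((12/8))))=-151119/6308 = -23.96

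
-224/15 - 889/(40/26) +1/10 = -35561/60 = -592.68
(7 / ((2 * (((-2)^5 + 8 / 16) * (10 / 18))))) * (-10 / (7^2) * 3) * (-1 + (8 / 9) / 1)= -2/147 = -0.01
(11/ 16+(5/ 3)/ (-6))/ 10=59/1440 = 0.04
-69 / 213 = -23/71 = -0.32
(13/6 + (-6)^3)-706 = -5519/6 = -919.83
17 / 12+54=665/12 = 55.42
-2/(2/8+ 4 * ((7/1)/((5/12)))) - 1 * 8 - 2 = -13530/1349 = -10.03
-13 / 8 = -1.62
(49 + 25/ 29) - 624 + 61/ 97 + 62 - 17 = -528.51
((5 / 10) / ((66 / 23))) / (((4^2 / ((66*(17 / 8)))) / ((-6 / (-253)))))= 0.04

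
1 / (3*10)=1/30 = 0.03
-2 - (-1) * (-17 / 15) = -47/15 = -3.13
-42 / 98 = -0.43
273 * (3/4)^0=273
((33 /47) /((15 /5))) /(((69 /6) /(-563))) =-12386/1081 = -11.46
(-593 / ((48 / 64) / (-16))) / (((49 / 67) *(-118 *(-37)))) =1271392/320901 = 3.96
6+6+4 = 16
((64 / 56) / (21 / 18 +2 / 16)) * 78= 14976/217 = 69.01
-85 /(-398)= 0.21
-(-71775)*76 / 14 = 2727450/7 = 389635.71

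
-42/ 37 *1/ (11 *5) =-42/2035 = -0.02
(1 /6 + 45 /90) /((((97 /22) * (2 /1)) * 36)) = 11/5238 = 0.00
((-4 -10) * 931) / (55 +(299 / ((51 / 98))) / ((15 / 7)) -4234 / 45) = -9971010/175211 = -56.91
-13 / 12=-1.08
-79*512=-40448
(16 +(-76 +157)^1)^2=9409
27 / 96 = 9/32 = 0.28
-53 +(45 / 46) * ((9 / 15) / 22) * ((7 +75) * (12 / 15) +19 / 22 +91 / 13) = -51.04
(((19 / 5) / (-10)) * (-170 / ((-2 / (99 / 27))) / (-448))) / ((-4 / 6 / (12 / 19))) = -561/2240 = -0.25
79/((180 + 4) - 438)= -79/254 = -0.31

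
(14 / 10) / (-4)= -7/20 = -0.35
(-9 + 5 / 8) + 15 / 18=-181/24 = -7.54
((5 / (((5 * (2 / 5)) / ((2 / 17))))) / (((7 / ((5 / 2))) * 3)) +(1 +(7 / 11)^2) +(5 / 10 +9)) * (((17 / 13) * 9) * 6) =8506332/11011 = 772.53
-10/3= -3.33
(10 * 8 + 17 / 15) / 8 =1217/120 = 10.14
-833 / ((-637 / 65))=85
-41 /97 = -0.42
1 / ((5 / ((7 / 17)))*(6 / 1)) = 7/510 = 0.01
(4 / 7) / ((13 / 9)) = 0.40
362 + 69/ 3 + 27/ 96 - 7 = 12105/32 = 378.28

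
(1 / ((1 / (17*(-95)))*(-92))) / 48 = 1615/4416 = 0.37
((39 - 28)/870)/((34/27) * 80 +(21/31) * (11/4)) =6138/49809965 = 0.00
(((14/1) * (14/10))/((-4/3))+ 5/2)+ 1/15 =-182/15 = -12.13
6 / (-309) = -2/103 = -0.02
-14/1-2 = -16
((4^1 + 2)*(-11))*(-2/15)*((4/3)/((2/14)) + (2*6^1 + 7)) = 748/3 = 249.33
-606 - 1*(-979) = 373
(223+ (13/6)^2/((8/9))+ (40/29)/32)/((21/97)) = 20552845/19488 = 1054.64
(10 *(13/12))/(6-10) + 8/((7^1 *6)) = -141/56 = -2.52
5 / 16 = 0.31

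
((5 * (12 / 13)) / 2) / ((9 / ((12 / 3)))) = 40/39 = 1.03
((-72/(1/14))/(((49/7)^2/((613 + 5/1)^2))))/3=-18332352/7 = -2618907.43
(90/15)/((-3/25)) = -50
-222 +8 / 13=-2878/13 = -221.38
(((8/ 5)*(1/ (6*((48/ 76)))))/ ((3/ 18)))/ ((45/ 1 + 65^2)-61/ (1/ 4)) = 19/30195 = 0.00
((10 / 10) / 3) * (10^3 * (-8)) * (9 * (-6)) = 144000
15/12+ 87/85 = 773/340 = 2.27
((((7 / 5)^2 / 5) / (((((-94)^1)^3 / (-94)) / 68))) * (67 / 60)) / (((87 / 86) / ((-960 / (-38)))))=38397968/456434625 = 0.08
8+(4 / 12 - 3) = 16/3 = 5.33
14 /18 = 7/9 = 0.78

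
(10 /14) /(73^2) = 5/37303 = 0.00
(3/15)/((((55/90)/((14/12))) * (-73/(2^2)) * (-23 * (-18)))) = -14/277035 = 0.00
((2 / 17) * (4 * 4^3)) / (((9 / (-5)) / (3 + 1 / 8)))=-8000/153 = -52.29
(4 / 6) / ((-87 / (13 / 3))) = -0.03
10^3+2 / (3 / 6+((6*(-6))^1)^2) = 2593004/2593 = 1000.00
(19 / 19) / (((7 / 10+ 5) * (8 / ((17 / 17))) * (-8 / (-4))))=5/456 = 0.01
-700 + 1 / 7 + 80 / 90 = -44035/63 = -698.97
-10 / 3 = -3.33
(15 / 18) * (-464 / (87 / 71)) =-2840/9 = -315.56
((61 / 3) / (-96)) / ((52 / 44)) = -671/3744 = -0.18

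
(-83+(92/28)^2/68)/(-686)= 276027/2285752 = 0.12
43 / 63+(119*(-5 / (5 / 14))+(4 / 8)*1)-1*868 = -319135/126 = -2532.82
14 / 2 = 7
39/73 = 0.53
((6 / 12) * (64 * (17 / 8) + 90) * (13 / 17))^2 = 7466.99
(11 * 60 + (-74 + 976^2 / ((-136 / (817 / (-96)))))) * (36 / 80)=9209829/340 = 27087.73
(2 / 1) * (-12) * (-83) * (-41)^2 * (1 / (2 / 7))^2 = 41019762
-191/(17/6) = -1146/17 = -67.41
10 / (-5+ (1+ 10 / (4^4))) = -1280/507 = -2.52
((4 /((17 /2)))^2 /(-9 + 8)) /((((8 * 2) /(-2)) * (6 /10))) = 40/867 = 0.05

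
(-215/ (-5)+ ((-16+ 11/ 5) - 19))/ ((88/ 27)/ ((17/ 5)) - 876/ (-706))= 8263377/1781810 = 4.64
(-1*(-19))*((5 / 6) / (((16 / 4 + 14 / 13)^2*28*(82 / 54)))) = 16055/1111264 = 0.01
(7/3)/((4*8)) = 0.07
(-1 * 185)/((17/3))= -555/17 = -32.65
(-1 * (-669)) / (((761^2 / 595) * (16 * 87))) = 132685/268712144 = 0.00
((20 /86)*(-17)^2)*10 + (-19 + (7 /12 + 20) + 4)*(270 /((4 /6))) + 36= 510727/172 = 2969.34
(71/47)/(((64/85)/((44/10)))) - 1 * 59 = -75459/1504 = -50.17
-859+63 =-796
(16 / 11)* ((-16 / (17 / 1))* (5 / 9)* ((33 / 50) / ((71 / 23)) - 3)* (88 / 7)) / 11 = 160768/66385 = 2.42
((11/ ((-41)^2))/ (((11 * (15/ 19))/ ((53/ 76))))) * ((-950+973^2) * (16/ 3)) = 2650.61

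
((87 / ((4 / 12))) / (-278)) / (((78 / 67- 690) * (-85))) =-1943/121174640 = 0.00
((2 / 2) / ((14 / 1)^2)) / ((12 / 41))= 41/2352 = 0.02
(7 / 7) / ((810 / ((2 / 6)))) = 1/2430 = 0.00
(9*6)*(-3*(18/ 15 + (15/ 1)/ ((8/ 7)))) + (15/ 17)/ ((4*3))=-197249/85 = -2320.58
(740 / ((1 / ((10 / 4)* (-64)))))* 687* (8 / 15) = -43381760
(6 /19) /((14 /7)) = 0.16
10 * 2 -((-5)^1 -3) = 28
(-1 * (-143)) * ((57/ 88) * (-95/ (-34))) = 70395/272 = 258.81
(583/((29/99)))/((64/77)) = 4444209/1856 = 2394.51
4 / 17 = 0.24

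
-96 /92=-24/23 = -1.04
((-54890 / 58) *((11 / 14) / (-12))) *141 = 14189065/1624 = 8737.11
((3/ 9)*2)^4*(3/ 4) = 4/27 = 0.15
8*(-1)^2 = 8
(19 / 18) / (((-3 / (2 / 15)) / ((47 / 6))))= -893/2430 = -0.37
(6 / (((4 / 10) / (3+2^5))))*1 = 525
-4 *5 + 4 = -16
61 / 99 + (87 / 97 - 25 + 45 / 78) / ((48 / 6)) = -4643231/1997424 = -2.32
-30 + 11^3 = 1301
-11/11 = -1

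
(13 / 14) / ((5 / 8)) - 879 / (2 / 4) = -1756.51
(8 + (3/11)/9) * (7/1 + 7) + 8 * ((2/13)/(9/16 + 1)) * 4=1239542/10725 = 115.58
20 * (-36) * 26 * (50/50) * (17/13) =-24480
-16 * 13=-208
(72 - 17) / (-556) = -55/556 = -0.10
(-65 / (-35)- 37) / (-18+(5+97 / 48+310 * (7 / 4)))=-11808/178591 = -0.07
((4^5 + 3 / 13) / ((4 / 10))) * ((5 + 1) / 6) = 66575/26 = 2560.58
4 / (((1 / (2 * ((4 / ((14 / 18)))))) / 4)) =1152/7 = 164.57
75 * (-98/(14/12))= -6300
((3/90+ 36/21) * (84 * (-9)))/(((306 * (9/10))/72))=-5872/17 = -345.41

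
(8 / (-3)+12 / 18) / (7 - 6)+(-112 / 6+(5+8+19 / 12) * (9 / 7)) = -1.92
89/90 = 0.99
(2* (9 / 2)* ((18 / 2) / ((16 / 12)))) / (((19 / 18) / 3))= 6561/38 = 172.66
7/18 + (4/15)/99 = 1163/2970 = 0.39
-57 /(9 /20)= -126.67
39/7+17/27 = 1172/189 = 6.20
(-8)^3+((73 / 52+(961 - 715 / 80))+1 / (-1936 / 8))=441.46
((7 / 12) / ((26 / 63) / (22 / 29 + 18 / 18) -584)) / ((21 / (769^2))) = -211115877/7502552 = -28.14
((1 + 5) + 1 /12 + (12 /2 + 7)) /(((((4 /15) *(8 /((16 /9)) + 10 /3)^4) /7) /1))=649215/4879681 = 0.13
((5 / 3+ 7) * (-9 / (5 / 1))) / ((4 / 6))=-117/5 = -23.40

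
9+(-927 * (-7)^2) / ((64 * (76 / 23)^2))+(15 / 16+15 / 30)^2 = -19937915/369664 = -53.94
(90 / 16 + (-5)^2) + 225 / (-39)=2585/104 = 24.86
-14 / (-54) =7/27 = 0.26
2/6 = 1/3 = 0.33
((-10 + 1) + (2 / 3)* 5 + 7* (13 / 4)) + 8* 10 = 1165/12 = 97.08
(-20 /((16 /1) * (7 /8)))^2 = 100/49 = 2.04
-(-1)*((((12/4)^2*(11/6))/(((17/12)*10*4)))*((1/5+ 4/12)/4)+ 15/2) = 3204/425 = 7.54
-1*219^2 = -47961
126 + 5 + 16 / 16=132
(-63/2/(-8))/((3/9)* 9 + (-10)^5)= -63/1599952 = 0.00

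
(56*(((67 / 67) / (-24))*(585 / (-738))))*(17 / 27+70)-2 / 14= 130.49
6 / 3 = 2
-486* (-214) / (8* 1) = 26001/2 = 13000.50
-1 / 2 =-0.50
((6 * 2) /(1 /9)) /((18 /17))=102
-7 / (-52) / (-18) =-7/936 = -0.01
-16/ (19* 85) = -16/1615 = -0.01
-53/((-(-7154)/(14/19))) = -0.01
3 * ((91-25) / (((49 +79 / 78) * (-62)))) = -7722/120931 = -0.06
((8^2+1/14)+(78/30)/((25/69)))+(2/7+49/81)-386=-44489927/141750 = -313.86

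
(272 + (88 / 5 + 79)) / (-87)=-1843/435 = -4.24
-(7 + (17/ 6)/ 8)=-353/48 = -7.35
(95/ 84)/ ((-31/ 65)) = -6175/2604 = -2.37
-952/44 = -238/11 = -21.64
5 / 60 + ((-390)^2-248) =1822225/12 = 151852.08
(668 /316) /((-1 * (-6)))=167/474 = 0.35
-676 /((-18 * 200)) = 169/900 = 0.19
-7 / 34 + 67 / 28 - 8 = -2767/476 = -5.81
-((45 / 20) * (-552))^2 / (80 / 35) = -2699487/4 = -674871.75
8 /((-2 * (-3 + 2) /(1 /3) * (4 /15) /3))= 15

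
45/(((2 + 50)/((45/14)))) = 2.78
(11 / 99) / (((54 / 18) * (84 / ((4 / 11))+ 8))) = 1/6453 = 0.00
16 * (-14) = -224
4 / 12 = 1/3 = 0.33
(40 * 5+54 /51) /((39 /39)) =3418/17 = 201.06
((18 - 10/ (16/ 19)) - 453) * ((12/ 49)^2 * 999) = -64285650/2401 = -26774.53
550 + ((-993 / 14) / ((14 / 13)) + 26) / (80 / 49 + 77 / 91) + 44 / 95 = 320639849/600020 = 534.38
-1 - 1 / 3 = -4/3 = -1.33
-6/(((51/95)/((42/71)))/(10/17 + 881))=-119596260/20519 = -5828.56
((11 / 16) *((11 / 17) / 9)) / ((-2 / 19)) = -2299/4896 = -0.47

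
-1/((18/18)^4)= -1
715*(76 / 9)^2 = 4129840/81 = 50985.68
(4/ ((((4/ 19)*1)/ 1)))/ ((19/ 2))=2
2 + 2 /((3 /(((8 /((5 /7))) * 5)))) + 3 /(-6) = 233/6 = 38.83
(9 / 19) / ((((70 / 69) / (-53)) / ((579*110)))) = -209622897/133 = -1576112.01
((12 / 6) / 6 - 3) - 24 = -80/3 = -26.67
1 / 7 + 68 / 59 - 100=-40765/413 = -98.70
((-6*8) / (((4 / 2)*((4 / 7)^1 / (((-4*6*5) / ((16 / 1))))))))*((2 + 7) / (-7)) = -405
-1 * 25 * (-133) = 3325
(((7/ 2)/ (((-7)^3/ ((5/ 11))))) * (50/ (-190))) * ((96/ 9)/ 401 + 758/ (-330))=-250365/90346102 = 0.00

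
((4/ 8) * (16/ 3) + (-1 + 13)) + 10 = 74/3 = 24.67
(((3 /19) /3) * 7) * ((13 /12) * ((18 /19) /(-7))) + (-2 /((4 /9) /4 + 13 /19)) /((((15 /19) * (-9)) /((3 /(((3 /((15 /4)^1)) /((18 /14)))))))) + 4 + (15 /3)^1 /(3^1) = 15092131/2062032 = 7.32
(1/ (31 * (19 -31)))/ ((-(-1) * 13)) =-1/4836 = 0.00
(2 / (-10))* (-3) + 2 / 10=4/5 = 0.80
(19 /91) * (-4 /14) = -38/637 = -0.06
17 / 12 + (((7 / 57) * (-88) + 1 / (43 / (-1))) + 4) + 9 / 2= -8957/9804 = -0.91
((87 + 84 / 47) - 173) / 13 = -3958/611 = -6.48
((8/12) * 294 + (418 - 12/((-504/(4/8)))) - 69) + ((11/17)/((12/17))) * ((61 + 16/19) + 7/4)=3851497/6384 = 603.30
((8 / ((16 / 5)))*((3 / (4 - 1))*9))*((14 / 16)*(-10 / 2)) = -1575/16 = -98.44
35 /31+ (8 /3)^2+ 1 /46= 106033/12834 = 8.26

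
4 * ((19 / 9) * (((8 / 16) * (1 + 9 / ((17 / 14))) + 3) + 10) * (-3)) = -7410/17 = -435.88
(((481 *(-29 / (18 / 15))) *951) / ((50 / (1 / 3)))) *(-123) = 181295153/20 = 9064757.65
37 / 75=0.49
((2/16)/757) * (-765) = -765/6056 = -0.13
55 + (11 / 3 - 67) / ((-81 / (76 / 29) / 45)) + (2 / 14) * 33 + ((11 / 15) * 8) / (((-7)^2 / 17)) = 29534746/191835 = 153.96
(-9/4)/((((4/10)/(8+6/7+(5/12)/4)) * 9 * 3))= -15055/8064 = -1.87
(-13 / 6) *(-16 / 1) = 104/3 = 34.67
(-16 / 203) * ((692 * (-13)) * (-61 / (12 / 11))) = -24145264/609 = -39647.40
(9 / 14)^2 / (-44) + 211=1819583/8624 = 210.99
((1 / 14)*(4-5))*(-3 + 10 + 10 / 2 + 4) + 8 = 48/7 = 6.86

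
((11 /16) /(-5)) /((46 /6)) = -33/1840 = -0.02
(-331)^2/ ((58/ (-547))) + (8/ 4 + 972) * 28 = -58348091/58 = -1006001.57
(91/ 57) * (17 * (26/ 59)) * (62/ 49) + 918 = 21966890/23541 = 933.13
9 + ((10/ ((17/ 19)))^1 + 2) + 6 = 479/17 = 28.18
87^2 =7569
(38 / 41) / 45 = 38/1845 = 0.02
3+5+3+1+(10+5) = 27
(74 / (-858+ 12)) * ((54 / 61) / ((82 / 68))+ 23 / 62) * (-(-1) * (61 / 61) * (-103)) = 9.96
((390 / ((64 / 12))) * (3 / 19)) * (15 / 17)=26325/2584 = 10.19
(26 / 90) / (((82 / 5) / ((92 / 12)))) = 299/2214 = 0.14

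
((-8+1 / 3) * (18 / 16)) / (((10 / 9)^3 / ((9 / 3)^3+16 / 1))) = -2162943/8000 = -270.37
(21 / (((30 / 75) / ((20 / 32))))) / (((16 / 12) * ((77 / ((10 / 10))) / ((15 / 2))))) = 3375/1408 = 2.40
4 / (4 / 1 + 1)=4/5 = 0.80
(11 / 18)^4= 0.14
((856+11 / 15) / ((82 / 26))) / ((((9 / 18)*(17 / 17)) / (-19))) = -6348394/615 = -10322.59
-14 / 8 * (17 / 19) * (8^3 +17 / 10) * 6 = -1833909/380 = -4826.08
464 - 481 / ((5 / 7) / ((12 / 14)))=-566/5 = -113.20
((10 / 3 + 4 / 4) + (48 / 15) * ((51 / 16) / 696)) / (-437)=-15131/1520760 = -0.01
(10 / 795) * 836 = 1672/159 = 10.52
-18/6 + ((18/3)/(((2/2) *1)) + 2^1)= 5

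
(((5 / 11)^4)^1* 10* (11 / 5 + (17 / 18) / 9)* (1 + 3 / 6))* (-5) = -5834375/790614 = -7.38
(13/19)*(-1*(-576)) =7488/19 = 394.11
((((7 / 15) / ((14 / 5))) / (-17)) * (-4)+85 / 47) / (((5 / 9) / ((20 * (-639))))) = -33961572/799 = -42505.10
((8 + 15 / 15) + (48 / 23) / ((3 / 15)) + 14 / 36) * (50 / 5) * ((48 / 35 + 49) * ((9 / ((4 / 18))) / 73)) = 130220469/23506 = 5539.88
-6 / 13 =-0.46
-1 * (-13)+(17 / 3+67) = 257/3 = 85.67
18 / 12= 3/2 = 1.50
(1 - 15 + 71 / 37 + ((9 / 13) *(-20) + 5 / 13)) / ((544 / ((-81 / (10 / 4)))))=497583/327080 = 1.52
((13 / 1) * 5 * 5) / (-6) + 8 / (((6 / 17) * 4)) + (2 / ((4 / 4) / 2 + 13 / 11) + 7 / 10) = -8623/185 = -46.61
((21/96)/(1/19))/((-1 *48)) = -133/1536 = -0.09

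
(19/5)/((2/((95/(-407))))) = -361/814 = -0.44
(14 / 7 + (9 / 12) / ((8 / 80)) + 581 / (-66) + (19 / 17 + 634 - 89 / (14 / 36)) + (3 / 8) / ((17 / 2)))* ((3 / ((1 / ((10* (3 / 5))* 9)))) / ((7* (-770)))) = -172615887/14111020 = -12.23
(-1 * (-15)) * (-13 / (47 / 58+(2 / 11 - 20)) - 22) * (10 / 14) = -19387500/84889 = -228.39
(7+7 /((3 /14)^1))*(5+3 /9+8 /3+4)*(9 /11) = 4284/11 = 389.45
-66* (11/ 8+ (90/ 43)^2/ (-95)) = -12324873/140524 = -87.71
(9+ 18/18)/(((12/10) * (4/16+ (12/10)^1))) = 500/87 = 5.75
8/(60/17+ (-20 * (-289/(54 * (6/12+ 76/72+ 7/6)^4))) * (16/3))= 196003234/341161935 = 0.57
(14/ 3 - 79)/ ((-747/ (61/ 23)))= 13603/51543 = 0.26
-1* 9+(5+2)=-2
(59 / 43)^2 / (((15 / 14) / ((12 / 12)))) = 1.76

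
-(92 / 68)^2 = -529/289 = -1.83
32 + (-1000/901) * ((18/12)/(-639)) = 6141716/191913 = 32.00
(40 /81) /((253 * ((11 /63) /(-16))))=-4480/25047 = -0.18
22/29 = 0.76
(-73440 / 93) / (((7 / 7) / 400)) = -9792000/31 = -315870.97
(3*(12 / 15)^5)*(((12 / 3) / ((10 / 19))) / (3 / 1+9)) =0.62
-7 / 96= -0.07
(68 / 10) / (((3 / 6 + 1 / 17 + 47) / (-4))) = -4624/8085 = -0.57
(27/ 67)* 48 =1296/67 = 19.34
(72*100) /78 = 1200/13 = 92.31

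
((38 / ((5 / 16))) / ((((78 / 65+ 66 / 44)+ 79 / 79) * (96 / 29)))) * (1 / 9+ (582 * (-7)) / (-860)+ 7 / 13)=149325959/2792205 = 53.48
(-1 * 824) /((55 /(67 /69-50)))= 2787592/3795 = 734.54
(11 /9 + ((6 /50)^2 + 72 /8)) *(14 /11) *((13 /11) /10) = 5239871/3403125 = 1.54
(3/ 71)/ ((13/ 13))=3/71 = 0.04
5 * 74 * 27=9990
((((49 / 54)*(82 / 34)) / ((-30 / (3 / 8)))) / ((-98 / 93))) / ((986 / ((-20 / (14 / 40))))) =-6355/4224024 = 0.00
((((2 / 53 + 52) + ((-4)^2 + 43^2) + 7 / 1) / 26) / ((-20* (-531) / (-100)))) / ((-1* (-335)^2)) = 761/122562765 = 0.00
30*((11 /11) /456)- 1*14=-1059/76 = -13.93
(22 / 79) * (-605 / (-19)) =13310/1501 = 8.87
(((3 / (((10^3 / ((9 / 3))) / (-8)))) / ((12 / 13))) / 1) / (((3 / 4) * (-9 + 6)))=13/375 = 0.03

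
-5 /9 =-0.56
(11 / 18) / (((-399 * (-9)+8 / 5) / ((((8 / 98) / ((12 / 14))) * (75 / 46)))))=125/4732434 = 0.00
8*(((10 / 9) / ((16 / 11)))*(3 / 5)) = 11/3 = 3.67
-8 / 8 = -1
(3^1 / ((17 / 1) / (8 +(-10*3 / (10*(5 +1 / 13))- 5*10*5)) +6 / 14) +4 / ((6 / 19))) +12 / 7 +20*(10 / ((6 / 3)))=34523603/281253 = 122.75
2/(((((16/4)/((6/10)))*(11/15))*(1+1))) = 9/44 = 0.20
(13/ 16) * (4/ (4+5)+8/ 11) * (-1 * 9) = -377/44 = -8.57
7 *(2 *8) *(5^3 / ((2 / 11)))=77000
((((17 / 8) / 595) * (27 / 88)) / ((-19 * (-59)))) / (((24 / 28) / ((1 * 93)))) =837/7891840 = 0.00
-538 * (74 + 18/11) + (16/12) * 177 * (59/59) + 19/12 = -5340031/132 = -40454.78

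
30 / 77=0.39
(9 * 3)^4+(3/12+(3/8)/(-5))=21257647/40 = 531441.18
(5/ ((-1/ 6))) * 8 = -240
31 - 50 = -19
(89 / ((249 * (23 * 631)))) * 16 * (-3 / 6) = -712/3613737 = 0.00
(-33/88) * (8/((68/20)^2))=-75/289 = -0.26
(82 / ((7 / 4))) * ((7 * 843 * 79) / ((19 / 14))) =305813424/19 = 16095443.37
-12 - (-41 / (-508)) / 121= -737657/61468 = -12.00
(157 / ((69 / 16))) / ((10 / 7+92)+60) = 8792/37053 = 0.24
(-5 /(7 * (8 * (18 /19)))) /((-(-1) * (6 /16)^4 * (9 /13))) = -316160/45927 = -6.88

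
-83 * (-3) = 249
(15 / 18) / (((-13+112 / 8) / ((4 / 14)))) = 5/21 = 0.24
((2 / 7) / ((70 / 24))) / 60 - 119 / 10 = -29151/2450 = -11.90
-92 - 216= -308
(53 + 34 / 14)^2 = 150544/49 = 3072.33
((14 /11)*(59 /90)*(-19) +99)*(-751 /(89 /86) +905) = 656840522/44055 = 14909.56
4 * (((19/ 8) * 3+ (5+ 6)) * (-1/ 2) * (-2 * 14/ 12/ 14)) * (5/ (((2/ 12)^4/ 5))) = 195750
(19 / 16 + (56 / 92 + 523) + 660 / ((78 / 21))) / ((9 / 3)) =1120235/4784 = 234.16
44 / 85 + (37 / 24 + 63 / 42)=3.56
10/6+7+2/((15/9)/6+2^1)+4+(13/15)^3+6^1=2794577/138375 = 20.20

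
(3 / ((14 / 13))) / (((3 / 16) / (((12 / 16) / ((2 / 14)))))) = 78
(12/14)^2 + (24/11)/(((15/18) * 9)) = 2764/2695 = 1.03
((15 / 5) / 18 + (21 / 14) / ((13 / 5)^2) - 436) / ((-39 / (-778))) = -171825190/19773 = -8689.89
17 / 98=0.17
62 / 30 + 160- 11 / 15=161.33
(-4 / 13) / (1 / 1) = -4/13 = -0.31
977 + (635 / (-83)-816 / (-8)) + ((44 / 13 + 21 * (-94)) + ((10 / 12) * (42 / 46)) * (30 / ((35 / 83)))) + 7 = -20800010/24817 = -838.14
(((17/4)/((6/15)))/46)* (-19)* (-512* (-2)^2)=206720/23 = 8987.83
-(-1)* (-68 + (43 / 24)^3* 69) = 1515317/4608 = 328.84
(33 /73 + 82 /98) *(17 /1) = 78370/3577 = 21.91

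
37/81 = 0.46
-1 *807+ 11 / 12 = -9673/12 = -806.08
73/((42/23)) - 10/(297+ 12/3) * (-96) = 77957/1806 = 43.17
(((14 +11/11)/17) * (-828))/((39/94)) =-389160/221 = -1760.90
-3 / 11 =-0.27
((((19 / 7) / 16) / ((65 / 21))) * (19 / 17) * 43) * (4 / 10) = 46569/44200 = 1.05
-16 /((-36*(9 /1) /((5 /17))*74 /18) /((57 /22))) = 190/20757 = 0.01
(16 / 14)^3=512/343 = 1.49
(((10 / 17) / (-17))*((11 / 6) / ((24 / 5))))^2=75625/432972864 = 0.00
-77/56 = -11/8 = -1.38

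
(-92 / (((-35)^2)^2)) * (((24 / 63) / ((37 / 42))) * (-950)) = 55936/2220925 = 0.03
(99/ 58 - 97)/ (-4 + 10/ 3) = 16581/116 = 142.94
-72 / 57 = -24/19 = -1.26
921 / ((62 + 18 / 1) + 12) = 921/92 = 10.01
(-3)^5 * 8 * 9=-17496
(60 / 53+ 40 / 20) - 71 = -3597/53 = -67.87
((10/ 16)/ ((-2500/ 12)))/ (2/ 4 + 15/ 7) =-21/18500 = 0.00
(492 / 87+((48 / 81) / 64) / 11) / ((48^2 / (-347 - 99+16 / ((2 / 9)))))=-3312637/3608064 = -0.92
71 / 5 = 14.20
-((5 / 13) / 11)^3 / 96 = -125/280723872 = 0.00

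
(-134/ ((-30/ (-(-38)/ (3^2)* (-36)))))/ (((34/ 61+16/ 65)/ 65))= -262467140/4779 = -54920.93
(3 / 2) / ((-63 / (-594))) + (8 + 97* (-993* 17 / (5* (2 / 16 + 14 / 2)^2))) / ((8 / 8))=-243687587/37905 = -6428.90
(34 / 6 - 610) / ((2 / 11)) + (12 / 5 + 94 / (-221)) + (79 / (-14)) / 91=-539596186/162435 = -3321.92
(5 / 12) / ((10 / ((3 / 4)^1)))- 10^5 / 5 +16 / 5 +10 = -3197883/160 = -19986.77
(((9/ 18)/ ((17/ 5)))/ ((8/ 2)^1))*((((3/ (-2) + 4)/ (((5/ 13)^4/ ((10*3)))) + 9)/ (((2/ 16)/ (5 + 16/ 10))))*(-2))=-5669928/425 = -13341.01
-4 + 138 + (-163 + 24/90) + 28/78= -5533/195 = -28.37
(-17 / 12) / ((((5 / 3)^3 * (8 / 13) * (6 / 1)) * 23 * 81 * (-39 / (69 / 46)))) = 17/9936000 = 0.00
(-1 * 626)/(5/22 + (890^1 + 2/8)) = -27544/39181 = -0.70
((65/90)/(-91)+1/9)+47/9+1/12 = 1363/252 = 5.41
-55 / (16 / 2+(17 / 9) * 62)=-495/1126 = -0.44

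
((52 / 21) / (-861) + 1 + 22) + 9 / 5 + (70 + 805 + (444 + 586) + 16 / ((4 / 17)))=180610849/90405 = 1997.80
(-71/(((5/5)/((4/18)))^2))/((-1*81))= 284/6561 = 0.04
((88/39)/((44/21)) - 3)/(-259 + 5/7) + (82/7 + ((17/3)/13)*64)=19555387/493584 = 39.62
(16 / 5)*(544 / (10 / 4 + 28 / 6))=52224/215 = 242.90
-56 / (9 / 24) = -448/3 = -149.33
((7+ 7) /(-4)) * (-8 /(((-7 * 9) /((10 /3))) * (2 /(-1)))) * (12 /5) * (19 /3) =304/27 = 11.26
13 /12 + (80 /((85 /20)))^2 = 1232557/3468 = 355.41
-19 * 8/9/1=-152/9 = -16.89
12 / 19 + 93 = 1779/19 = 93.63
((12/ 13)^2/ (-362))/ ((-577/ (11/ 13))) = 792/229448089 = 0.00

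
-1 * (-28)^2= -784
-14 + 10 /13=-172/13 = -13.23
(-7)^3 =-343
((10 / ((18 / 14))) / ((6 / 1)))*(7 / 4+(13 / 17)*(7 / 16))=735/272 = 2.70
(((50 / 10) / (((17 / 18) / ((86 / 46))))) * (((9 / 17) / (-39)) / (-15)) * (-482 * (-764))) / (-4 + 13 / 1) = 366.50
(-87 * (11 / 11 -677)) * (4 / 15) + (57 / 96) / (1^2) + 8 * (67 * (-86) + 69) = -4777633/160 = -29860.21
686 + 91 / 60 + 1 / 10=41257/60 = 687.62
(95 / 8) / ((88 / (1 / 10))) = 19/1408 = 0.01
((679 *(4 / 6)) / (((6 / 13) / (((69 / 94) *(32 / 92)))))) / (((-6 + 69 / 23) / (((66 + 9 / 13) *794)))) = -623229656/141 = -4420068.48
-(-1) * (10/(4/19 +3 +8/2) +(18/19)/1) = 6076/2603 = 2.33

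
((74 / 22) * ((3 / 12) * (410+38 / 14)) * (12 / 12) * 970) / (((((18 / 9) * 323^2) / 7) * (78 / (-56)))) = -120967245/14919047 = -8.11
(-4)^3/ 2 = -32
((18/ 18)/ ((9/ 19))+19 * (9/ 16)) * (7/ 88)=12901/12672 = 1.02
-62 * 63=-3906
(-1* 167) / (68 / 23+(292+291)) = -3841/13477 = -0.29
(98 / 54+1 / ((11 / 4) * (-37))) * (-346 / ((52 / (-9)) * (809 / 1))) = 3431455/25682514 = 0.13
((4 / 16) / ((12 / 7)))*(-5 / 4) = -35/192 = -0.18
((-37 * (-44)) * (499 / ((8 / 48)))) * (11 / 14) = 26808276/7 = 3829753.71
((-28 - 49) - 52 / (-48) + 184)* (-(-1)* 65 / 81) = 84305/972 = 86.73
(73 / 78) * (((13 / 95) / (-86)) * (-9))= 219/16340 = 0.01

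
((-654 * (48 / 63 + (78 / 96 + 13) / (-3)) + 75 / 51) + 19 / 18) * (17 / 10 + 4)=409481369/28560 = 14337.58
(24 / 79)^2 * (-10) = -5760/6241 = -0.92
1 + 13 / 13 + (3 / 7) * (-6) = -4/7 = -0.57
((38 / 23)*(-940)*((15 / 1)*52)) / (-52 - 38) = 928720/69 = 13459.71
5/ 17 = 0.29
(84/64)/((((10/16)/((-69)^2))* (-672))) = -4761/320 = -14.88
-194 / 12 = -97/6 = -16.17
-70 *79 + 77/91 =-71879/13 = -5529.15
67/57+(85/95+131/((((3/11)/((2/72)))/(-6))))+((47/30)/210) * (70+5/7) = -12980383/167580 = -77.46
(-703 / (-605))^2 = 494209/366025 = 1.35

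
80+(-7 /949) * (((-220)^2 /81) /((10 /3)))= 2015960/25623 = 78.68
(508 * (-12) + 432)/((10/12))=-33984/5 = -6796.80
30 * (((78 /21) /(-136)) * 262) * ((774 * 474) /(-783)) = 347105460/3451 = 100581.12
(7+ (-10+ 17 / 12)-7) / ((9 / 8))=-206/27 = -7.63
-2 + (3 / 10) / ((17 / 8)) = -1.86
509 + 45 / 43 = 21932/43 = 510.05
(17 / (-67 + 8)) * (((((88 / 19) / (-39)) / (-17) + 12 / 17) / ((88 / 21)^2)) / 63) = -15715/84639984 = 0.00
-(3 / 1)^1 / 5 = -3/5 = -0.60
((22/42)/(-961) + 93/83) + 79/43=212991377/72025989 = 2.96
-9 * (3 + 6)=-81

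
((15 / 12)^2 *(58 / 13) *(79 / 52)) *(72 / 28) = 515475/18928 = 27.23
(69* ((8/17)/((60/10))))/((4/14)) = 322/17 = 18.94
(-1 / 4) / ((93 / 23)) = -23/372 = -0.06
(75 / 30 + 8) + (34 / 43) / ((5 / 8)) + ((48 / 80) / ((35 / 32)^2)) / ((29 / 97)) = 205347599/15275750 = 13.44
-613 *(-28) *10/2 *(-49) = -4205180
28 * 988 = 27664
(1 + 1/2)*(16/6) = 4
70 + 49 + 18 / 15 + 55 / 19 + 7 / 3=35747/285 = 125.43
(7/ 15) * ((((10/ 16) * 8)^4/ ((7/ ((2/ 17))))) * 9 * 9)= 6750/17 = 397.06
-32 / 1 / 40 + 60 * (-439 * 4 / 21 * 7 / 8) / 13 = -22002/65 = -338.49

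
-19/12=-1.58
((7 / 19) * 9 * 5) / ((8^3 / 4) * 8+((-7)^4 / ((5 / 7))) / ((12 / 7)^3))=0.01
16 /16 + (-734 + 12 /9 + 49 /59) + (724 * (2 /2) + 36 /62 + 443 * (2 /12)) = 741599/10974 = 67.58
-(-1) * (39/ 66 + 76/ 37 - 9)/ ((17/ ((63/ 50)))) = -325899/691900 = -0.47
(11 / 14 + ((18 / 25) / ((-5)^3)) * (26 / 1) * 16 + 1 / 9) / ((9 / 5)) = -590363/708750 = -0.83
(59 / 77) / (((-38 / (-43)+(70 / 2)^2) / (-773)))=-1961101/4058901 = -0.48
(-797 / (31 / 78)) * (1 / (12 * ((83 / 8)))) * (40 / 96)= -51805/7719 = -6.71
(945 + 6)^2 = 904401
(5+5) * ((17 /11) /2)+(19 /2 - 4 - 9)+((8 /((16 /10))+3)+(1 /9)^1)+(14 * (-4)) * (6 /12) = -3101/198 = -15.66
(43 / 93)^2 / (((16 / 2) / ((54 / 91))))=5547/349804 = 0.02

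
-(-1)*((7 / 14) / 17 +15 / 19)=529/646 = 0.82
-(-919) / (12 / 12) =919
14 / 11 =1.27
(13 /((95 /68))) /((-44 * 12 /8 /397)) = -175474/3135 = -55.97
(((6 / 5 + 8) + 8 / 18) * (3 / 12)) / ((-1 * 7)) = -31/90 = -0.34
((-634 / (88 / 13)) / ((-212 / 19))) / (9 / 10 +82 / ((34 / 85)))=391495/9603176 = 0.04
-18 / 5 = -3.60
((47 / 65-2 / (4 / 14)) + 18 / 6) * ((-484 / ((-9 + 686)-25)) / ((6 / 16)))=68728/10595 = 6.49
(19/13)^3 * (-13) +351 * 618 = 216877.41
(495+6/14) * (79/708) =22831/413 = 55.28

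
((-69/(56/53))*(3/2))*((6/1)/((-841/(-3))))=-98739/47096 = -2.10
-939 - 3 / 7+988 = 340/7 = 48.57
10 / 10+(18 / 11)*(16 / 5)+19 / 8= 3789/440 = 8.61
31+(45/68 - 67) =-2403/68 = -35.34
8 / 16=1/2 = 0.50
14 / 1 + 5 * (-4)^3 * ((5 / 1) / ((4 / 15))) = -5986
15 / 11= 1.36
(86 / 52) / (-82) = -43/2132 = -0.02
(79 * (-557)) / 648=-44003/648 = -67.91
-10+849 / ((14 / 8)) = 3326/7 = 475.14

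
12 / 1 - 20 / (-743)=8936/743 = 12.03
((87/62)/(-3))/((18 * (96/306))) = -493/5952 = -0.08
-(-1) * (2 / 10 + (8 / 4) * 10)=101/5 = 20.20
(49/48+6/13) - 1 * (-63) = 40237/624 = 64.48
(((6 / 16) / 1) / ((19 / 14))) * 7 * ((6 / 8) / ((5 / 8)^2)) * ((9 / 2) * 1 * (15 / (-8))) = -11907/380 = -31.33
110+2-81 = 31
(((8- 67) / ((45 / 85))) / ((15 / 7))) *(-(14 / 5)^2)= 1376116/3375 = 407.74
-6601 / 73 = -90.42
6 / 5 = 1.20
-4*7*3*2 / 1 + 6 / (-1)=-174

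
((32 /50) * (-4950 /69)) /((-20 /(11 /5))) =2904/575 = 5.05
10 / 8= 5/4 = 1.25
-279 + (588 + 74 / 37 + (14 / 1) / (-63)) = 2797/9 = 310.78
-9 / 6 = -1.50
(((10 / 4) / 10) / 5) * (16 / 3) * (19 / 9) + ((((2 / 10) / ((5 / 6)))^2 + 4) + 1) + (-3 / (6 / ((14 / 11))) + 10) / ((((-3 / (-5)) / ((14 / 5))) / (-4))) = -31401683/185625 = -169.17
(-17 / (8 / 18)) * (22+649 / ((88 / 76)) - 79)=-154071/8 = -19258.88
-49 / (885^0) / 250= -49/250 = -0.20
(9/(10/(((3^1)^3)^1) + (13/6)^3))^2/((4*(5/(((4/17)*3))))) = 139968/5440765 = 0.03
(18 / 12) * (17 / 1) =51/2 = 25.50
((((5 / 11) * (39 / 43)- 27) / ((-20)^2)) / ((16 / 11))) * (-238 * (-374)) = -8745429/2150 = -4067.64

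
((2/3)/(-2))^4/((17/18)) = 2/153 = 0.01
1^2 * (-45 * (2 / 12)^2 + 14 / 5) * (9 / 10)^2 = 2511/2000 = 1.26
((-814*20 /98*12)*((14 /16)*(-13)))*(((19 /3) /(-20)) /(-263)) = 100529/3682 = 27.30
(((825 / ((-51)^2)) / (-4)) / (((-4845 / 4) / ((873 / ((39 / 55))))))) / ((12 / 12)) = 293425/3640533 = 0.08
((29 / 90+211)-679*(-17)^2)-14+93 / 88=-776289179/3960 = -196032.62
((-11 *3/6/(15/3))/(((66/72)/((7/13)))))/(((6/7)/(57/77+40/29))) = -33131/20735 = -1.60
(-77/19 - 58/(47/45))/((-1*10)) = 5.96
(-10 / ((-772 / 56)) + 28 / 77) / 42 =1156/44583 = 0.03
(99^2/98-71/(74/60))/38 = 153897/137788 = 1.12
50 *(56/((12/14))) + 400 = 11000/3 = 3666.67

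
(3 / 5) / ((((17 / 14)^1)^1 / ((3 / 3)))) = 42/85 = 0.49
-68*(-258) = 17544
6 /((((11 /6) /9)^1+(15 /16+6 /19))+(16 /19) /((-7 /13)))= -344736/6143 = -56.12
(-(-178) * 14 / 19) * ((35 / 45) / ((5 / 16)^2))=4465664/4275 = 1044.60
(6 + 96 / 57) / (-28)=-73/266 = -0.27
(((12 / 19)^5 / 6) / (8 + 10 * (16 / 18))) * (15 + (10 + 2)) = 1259712/47045881 = 0.03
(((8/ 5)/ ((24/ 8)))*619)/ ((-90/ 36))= -9904/75 = -132.05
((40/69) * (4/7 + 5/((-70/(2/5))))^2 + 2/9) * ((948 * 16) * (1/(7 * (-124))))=-25196576/3668385 = -6.87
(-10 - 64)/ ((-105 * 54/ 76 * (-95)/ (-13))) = 1924/14175 = 0.14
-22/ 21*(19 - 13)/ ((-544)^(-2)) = -13021184/7 = -1860169.14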